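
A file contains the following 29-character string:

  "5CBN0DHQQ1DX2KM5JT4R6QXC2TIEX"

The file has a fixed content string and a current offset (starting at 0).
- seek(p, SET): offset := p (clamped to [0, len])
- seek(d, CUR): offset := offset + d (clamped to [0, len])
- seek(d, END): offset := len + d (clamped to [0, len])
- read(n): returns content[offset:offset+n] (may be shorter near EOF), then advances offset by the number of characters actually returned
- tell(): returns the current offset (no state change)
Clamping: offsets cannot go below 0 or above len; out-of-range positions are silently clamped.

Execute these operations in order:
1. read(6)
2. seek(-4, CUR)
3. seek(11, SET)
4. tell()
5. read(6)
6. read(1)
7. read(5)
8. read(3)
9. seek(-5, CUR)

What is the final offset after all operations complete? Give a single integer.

Answer: 21

Derivation:
After 1 (read(6)): returned '5CBN0D', offset=6
After 2 (seek(-4, CUR)): offset=2
After 3 (seek(11, SET)): offset=11
After 4 (tell()): offset=11
After 5 (read(6)): returned 'X2KM5J', offset=17
After 6 (read(1)): returned 'T', offset=18
After 7 (read(5)): returned '4R6QX', offset=23
After 8 (read(3)): returned 'C2T', offset=26
After 9 (seek(-5, CUR)): offset=21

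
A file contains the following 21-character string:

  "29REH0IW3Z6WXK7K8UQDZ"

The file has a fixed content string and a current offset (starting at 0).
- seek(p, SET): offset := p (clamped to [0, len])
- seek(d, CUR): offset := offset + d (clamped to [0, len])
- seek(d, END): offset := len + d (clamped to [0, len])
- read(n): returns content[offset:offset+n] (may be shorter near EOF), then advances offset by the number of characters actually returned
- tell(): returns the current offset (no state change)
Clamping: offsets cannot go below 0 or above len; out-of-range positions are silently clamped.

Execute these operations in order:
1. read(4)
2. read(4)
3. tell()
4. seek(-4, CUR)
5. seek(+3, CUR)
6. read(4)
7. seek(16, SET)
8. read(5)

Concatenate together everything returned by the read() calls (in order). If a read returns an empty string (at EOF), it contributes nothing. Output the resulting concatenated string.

Answer: 29REH0IWW3Z68UQDZ

Derivation:
After 1 (read(4)): returned '29RE', offset=4
After 2 (read(4)): returned 'H0IW', offset=8
After 3 (tell()): offset=8
After 4 (seek(-4, CUR)): offset=4
After 5 (seek(+3, CUR)): offset=7
After 6 (read(4)): returned 'W3Z6', offset=11
After 7 (seek(16, SET)): offset=16
After 8 (read(5)): returned '8UQDZ', offset=21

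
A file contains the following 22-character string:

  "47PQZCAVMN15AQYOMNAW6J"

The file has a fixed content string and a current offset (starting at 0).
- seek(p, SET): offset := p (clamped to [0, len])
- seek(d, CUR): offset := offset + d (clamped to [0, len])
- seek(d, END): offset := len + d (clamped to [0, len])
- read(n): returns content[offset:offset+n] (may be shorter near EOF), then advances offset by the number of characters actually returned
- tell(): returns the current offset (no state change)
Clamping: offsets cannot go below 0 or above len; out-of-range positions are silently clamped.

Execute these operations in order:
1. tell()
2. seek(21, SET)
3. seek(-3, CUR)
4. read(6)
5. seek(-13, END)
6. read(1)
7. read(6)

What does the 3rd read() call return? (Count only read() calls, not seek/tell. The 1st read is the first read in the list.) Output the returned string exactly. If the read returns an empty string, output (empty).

After 1 (tell()): offset=0
After 2 (seek(21, SET)): offset=21
After 3 (seek(-3, CUR)): offset=18
After 4 (read(6)): returned 'AW6J', offset=22
After 5 (seek(-13, END)): offset=9
After 6 (read(1)): returned 'N', offset=10
After 7 (read(6)): returned '15AQYO', offset=16

Answer: 15AQYO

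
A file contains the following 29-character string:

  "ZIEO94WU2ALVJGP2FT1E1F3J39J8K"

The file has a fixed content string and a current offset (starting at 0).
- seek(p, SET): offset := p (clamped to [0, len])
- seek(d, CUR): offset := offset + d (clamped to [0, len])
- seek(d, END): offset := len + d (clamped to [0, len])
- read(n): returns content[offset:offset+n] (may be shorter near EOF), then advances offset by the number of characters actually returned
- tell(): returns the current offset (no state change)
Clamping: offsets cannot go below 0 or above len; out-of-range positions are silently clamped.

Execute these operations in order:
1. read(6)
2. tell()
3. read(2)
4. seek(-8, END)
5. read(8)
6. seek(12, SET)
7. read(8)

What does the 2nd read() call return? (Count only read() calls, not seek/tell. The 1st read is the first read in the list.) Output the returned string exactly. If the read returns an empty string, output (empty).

After 1 (read(6)): returned 'ZIEO94', offset=6
After 2 (tell()): offset=6
After 3 (read(2)): returned 'WU', offset=8
After 4 (seek(-8, END)): offset=21
After 5 (read(8)): returned 'F3J39J8K', offset=29
After 6 (seek(12, SET)): offset=12
After 7 (read(8)): returned 'JGP2FT1E', offset=20

Answer: WU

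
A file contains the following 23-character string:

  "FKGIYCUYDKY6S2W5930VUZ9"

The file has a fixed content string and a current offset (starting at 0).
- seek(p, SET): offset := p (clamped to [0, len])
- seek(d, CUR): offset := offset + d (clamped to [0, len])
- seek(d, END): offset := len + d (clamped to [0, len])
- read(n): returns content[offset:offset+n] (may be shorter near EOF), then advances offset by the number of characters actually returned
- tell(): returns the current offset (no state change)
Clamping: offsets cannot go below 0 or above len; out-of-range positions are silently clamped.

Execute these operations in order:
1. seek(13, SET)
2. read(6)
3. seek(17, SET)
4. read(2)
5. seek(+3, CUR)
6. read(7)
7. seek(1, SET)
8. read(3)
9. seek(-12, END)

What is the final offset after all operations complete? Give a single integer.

After 1 (seek(13, SET)): offset=13
After 2 (read(6)): returned '2W5930', offset=19
After 3 (seek(17, SET)): offset=17
After 4 (read(2)): returned '30', offset=19
After 5 (seek(+3, CUR)): offset=22
After 6 (read(7)): returned '9', offset=23
After 7 (seek(1, SET)): offset=1
After 8 (read(3)): returned 'KGI', offset=4
After 9 (seek(-12, END)): offset=11

Answer: 11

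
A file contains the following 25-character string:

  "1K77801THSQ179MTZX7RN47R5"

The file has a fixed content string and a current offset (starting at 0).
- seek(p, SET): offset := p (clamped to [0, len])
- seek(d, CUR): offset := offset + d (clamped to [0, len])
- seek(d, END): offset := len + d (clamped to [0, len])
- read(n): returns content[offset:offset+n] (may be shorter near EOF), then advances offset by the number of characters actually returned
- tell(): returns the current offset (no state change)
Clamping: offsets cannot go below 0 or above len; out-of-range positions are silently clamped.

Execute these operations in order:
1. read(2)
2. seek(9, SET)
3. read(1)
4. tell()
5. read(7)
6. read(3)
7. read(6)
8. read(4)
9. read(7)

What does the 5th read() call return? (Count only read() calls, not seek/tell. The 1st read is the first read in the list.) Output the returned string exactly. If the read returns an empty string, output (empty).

Answer: N47R5

Derivation:
After 1 (read(2)): returned '1K', offset=2
After 2 (seek(9, SET)): offset=9
After 3 (read(1)): returned 'S', offset=10
After 4 (tell()): offset=10
After 5 (read(7)): returned 'Q179MTZ', offset=17
After 6 (read(3)): returned 'X7R', offset=20
After 7 (read(6)): returned 'N47R5', offset=25
After 8 (read(4)): returned '', offset=25
After 9 (read(7)): returned '', offset=25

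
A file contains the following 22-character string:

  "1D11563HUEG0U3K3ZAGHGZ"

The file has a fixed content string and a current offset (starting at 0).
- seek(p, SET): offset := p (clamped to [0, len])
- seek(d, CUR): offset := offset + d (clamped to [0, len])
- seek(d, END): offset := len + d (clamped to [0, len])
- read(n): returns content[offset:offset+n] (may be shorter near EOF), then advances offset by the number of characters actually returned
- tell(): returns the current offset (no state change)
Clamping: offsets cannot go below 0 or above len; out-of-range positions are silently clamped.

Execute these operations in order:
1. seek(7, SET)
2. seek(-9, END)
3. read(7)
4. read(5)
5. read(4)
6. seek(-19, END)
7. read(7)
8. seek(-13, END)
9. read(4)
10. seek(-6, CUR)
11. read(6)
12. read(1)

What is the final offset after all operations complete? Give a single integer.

Answer: 14

Derivation:
After 1 (seek(7, SET)): offset=7
After 2 (seek(-9, END)): offset=13
After 3 (read(7)): returned '3K3ZAGH', offset=20
After 4 (read(5)): returned 'GZ', offset=22
After 5 (read(4)): returned '', offset=22
After 6 (seek(-19, END)): offset=3
After 7 (read(7)): returned '1563HUE', offset=10
After 8 (seek(-13, END)): offset=9
After 9 (read(4)): returned 'EG0U', offset=13
After 10 (seek(-6, CUR)): offset=7
After 11 (read(6)): returned 'HUEG0U', offset=13
After 12 (read(1)): returned '3', offset=14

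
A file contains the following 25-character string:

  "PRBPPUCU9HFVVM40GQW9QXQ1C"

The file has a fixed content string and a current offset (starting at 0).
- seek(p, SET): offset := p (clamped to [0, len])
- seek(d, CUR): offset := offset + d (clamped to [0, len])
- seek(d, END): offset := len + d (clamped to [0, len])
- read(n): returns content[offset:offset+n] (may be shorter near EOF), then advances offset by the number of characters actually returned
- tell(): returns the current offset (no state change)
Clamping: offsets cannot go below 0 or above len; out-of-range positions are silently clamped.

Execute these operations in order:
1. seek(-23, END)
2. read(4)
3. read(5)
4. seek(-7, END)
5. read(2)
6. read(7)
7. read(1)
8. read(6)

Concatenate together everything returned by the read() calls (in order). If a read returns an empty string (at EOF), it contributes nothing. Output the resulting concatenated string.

After 1 (seek(-23, END)): offset=2
After 2 (read(4)): returned 'BPPU', offset=6
After 3 (read(5)): returned 'CU9HF', offset=11
After 4 (seek(-7, END)): offset=18
After 5 (read(2)): returned 'W9', offset=20
After 6 (read(7)): returned 'QXQ1C', offset=25
After 7 (read(1)): returned '', offset=25
After 8 (read(6)): returned '', offset=25

Answer: BPPUCU9HFW9QXQ1C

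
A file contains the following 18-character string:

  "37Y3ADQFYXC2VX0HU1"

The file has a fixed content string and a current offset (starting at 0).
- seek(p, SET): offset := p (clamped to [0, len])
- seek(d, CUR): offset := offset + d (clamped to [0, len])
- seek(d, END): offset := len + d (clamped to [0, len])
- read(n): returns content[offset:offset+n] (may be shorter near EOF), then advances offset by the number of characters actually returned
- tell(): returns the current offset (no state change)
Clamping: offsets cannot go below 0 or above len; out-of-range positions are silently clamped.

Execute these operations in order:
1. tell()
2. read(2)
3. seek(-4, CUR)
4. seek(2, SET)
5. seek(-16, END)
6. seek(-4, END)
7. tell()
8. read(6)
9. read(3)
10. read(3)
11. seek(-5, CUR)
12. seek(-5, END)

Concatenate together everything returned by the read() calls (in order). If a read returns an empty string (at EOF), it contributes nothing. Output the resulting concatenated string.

After 1 (tell()): offset=0
After 2 (read(2)): returned '37', offset=2
After 3 (seek(-4, CUR)): offset=0
After 4 (seek(2, SET)): offset=2
After 5 (seek(-16, END)): offset=2
After 6 (seek(-4, END)): offset=14
After 7 (tell()): offset=14
After 8 (read(6)): returned '0HU1', offset=18
After 9 (read(3)): returned '', offset=18
After 10 (read(3)): returned '', offset=18
After 11 (seek(-5, CUR)): offset=13
After 12 (seek(-5, END)): offset=13

Answer: 370HU1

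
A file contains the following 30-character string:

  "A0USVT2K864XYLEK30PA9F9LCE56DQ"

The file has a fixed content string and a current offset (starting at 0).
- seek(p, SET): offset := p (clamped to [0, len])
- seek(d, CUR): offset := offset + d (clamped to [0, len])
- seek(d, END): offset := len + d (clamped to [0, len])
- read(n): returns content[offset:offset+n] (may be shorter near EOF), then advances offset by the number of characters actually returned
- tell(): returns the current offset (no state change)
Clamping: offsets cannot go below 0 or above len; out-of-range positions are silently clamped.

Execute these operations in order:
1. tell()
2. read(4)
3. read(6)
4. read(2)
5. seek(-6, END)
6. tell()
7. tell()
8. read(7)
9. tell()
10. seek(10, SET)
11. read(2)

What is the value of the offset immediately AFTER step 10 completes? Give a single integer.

Answer: 10

Derivation:
After 1 (tell()): offset=0
After 2 (read(4)): returned 'A0US', offset=4
After 3 (read(6)): returned 'VT2K86', offset=10
After 4 (read(2)): returned '4X', offset=12
After 5 (seek(-6, END)): offset=24
After 6 (tell()): offset=24
After 7 (tell()): offset=24
After 8 (read(7)): returned 'CE56DQ', offset=30
After 9 (tell()): offset=30
After 10 (seek(10, SET)): offset=10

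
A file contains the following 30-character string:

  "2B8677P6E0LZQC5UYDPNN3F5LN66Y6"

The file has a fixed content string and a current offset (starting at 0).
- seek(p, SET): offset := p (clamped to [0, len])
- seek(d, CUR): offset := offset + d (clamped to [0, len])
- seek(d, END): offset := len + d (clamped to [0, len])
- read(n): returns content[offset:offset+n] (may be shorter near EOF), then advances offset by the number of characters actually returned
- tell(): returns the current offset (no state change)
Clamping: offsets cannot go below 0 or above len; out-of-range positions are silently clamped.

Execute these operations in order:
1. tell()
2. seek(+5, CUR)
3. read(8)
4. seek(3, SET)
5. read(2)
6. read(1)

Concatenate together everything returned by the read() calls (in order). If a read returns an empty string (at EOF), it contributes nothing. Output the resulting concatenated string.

After 1 (tell()): offset=0
After 2 (seek(+5, CUR)): offset=5
After 3 (read(8)): returned '7P6E0LZQ', offset=13
After 4 (seek(3, SET)): offset=3
After 5 (read(2)): returned '67', offset=5
After 6 (read(1)): returned '7', offset=6

Answer: 7P6E0LZQ677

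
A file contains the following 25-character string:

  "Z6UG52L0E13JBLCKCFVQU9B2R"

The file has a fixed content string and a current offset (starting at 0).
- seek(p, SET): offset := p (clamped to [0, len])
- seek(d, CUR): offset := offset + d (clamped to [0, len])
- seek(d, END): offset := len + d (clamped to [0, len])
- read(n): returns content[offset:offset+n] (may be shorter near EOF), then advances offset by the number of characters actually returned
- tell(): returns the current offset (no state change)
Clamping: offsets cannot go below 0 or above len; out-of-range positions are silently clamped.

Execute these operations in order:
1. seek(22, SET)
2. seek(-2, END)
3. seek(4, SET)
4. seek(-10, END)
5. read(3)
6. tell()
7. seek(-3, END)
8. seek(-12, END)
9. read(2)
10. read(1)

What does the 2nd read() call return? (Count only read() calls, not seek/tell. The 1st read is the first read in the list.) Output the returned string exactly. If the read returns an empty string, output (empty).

Answer: LC

Derivation:
After 1 (seek(22, SET)): offset=22
After 2 (seek(-2, END)): offset=23
After 3 (seek(4, SET)): offset=4
After 4 (seek(-10, END)): offset=15
After 5 (read(3)): returned 'KCF', offset=18
After 6 (tell()): offset=18
After 7 (seek(-3, END)): offset=22
After 8 (seek(-12, END)): offset=13
After 9 (read(2)): returned 'LC', offset=15
After 10 (read(1)): returned 'K', offset=16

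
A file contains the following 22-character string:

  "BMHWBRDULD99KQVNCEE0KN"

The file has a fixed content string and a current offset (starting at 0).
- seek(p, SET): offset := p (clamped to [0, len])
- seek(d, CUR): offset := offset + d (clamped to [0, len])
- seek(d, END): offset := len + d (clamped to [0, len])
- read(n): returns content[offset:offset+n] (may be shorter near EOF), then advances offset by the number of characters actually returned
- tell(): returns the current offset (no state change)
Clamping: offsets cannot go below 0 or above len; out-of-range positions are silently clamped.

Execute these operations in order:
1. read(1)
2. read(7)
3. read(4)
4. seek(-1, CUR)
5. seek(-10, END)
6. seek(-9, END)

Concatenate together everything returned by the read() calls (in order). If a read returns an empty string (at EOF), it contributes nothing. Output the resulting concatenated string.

After 1 (read(1)): returned 'B', offset=1
After 2 (read(7)): returned 'MHWBRDU', offset=8
After 3 (read(4)): returned 'LD99', offset=12
After 4 (seek(-1, CUR)): offset=11
After 5 (seek(-10, END)): offset=12
After 6 (seek(-9, END)): offset=13

Answer: BMHWBRDULD99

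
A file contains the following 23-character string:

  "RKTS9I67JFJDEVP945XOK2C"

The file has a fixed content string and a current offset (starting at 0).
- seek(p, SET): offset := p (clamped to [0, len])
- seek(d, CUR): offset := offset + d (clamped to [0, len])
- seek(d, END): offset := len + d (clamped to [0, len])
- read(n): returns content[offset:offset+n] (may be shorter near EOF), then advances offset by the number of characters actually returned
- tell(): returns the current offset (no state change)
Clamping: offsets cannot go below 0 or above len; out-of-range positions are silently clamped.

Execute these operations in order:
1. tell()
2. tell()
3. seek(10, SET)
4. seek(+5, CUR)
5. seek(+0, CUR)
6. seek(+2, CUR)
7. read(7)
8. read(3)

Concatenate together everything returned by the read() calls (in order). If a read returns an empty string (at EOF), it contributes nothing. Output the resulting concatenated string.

Answer: 5XOK2C

Derivation:
After 1 (tell()): offset=0
After 2 (tell()): offset=0
After 3 (seek(10, SET)): offset=10
After 4 (seek(+5, CUR)): offset=15
After 5 (seek(+0, CUR)): offset=15
After 6 (seek(+2, CUR)): offset=17
After 7 (read(7)): returned '5XOK2C', offset=23
After 8 (read(3)): returned '', offset=23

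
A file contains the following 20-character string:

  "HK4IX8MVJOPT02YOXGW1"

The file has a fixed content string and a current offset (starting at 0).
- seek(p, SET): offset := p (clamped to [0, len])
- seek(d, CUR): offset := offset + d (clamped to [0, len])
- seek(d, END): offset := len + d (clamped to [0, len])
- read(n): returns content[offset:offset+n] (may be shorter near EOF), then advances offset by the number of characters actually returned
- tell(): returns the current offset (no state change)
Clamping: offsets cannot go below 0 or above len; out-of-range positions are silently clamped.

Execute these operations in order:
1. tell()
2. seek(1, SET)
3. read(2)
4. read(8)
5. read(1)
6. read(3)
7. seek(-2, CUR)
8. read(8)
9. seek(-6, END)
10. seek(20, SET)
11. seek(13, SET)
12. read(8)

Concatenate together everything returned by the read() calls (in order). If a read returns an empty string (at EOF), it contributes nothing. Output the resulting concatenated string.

After 1 (tell()): offset=0
After 2 (seek(1, SET)): offset=1
After 3 (read(2)): returned 'K4', offset=3
After 4 (read(8)): returned 'IX8MVJOP', offset=11
After 5 (read(1)): returned 'T', offset=12
After 6 (read(3)): returned '02Y', offset=15
After 7 (seek(-2, CUR)): offset=13
After 8 (read(8)): returned '2YOXGW1', offset=20
After 9 (seek(-6, END)): offset=14
After 10 (seek(20, SET)): offset=20
After 11 (seek(13, SET)): offset=13
After 12 (read(8)): returned '2YOXGW1', offset=20

Answer: K4IX8MVJOPT02Y2YOXGW12YOXGW1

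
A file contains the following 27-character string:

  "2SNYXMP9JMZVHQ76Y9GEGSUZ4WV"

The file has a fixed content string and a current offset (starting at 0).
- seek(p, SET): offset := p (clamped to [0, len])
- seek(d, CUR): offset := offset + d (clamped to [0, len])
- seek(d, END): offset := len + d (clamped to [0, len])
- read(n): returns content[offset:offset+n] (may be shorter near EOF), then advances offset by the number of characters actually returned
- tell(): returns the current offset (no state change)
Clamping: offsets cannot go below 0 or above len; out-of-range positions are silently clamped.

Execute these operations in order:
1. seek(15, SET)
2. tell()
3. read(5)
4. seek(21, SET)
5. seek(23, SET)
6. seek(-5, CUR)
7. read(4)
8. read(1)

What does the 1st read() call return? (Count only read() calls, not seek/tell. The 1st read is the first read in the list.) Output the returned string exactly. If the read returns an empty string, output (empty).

After 1 (seek(15, SET)): offset=15
After 2 (tell()): offset=15
After 3 (read(5)): returned '6Y9GE', offset=20
After 4 (seek(21, SET)): offset=21
After 5 (seek(23, SET)): offset=23
After 6 (seek(-5, CUR)): offset=18
After 7 (read(4)): returned 'GEGS', offset=22
After 8 (read(1)): returned 'U', offset=23

Answer: 6Y9GE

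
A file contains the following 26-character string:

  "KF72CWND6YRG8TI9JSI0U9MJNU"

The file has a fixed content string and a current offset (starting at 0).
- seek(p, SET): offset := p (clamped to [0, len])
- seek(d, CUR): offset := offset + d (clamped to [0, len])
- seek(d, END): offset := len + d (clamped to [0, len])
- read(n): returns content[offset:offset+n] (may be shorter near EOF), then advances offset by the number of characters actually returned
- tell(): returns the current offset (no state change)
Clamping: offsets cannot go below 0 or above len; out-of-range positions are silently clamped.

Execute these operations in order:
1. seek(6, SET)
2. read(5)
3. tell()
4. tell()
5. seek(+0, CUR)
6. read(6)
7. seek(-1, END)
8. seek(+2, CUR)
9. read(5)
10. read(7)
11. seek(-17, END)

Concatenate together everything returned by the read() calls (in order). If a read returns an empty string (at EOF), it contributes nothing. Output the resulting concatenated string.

Answer: ND6YRG8TI9J

Derivation:
After 1 (seek(6, SET)): offset=6
After 2 (read(5)): returned 'ND6YR', offset=11
After 3 (tell()): offset=11
After 4 (tell()): offset=11
After 5 (seek(+0, CUR)): offset=11
After 6 (read(6)): returned 'G8TI9J', offset=17
After 7 (seek(-1, END)): offset=25
After 8 (seek(+2, CUR)): offset=26
After 9 (read(5)): returned '', offset=26
After 10 (read(7)): returned '', offset=26
After 11 (seek(-17, END)): offset=9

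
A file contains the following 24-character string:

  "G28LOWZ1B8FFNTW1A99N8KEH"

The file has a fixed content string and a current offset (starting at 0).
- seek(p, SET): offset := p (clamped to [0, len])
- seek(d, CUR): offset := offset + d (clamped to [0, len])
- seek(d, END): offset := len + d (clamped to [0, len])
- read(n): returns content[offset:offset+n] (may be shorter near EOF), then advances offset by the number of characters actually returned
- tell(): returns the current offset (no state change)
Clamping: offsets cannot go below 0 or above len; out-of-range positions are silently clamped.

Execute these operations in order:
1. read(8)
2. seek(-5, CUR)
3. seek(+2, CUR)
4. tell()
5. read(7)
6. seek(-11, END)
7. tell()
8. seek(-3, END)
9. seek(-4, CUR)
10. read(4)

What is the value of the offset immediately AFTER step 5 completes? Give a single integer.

After 1 (read(8)): returned 'G28LOWZ1', offset=8
After 2 (seek(-5, CUR)): offset=3
After 3 (seek(+2, CUR)): offset=5
After 4 (tell()): offset=5
After 5 (read(7)): returned 'WZ1B8FF', offset=12

Answer: 12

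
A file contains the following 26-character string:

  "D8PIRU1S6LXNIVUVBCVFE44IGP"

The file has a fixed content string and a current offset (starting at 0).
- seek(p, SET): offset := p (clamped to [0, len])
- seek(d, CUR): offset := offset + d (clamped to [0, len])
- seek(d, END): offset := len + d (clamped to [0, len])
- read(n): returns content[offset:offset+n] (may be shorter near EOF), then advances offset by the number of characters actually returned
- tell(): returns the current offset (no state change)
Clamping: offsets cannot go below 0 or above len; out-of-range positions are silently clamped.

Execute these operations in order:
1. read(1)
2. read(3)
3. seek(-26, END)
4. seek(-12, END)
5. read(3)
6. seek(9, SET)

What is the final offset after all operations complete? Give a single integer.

After 1 (read(1)): returned 'D', offset=1
After 2 (read(3)): returned '8PI', offset=4
After 3 (seek(-26, END)): offset=0
After 4 (seek(-12, END)): offset=14
After 5 (read(3)): returned 'UVB', offset=17
After 6 (seek(9, SET)): offset=9

Answer: 9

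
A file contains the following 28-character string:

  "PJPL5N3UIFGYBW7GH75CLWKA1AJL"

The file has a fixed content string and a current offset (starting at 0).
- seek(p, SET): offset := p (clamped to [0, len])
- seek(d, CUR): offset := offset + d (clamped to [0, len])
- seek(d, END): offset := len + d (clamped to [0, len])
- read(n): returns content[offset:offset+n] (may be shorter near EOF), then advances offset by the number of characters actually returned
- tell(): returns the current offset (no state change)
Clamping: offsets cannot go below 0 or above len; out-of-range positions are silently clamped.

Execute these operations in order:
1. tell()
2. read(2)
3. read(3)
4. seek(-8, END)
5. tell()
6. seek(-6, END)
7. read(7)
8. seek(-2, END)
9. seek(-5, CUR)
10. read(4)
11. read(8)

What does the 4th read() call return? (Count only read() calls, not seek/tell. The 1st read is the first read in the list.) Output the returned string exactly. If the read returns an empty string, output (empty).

Answer: WKA1

Derivation:
After 1 (tell()): offset=0
After 2 (read(2)): returned 'PJ', offset=2
After 3 (read(3)): returned 'PL5', offset=5
After 4 (seek(-8, END)): offset=20
After 5 (tell()): offset=20
After 6 (seek(-6, END)): offset=22
After 7 (read(7)): returned 'KA1AJL', offset=28
After 8 (seek(-2, END)): offset=26
After 9 (seek(-5, CUR)): offset=21
After 10 (read(4)): returned 'WKA1', offset=25
After 11 (read(8)): returned 'AJL', offset=28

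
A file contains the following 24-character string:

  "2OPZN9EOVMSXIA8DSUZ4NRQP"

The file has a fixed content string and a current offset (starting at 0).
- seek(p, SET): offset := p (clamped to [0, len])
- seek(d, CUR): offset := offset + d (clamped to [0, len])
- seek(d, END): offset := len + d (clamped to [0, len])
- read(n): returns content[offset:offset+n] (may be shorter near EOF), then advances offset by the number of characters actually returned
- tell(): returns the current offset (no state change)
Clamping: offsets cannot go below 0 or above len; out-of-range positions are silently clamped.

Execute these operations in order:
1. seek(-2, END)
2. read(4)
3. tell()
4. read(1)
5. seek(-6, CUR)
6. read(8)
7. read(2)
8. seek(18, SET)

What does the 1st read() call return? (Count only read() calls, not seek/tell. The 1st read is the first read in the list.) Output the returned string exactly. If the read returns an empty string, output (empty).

Answer: QP

Derivation:
After 1 (seek(-2, END)): offset=22
After 2 (read(4)): returned 'QP', offset=24
After 3 (tell()): offset=24
After 4 (read(1)): returned '', offset=24
After 5 (seek(-6, CUR)): offset=18
After 6 (read(8)): returned 'Z4NRQP', offset=24
After 7 (read(2)): returned '', offset=24
After 8 (seek(18, SET)): offset=18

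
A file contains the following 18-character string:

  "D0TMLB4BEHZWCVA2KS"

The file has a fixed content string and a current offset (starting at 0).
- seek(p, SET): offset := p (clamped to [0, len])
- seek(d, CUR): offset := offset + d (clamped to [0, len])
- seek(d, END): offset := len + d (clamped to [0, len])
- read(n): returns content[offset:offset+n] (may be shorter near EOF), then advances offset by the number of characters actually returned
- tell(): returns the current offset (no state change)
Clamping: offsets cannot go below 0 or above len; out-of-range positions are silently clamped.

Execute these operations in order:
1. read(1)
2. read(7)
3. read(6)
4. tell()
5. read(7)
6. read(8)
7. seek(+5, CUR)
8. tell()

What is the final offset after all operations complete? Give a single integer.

After 1 (read(1)): returned 'D', offset=1
After 2 (read(7)): returned '0TMLB4B', offset=8
After 3 (read(6)): returned 'EHZWCV', offset=14
After 4 (tell()): offset=14
After 5 (read(7)): returned 'A2KS', offset=18
After 6 (read(8)): returned '', offset=18
After 7 (seek(+5, CUR)): offset=18
After 8 (tell()): offset=18

Answer: 18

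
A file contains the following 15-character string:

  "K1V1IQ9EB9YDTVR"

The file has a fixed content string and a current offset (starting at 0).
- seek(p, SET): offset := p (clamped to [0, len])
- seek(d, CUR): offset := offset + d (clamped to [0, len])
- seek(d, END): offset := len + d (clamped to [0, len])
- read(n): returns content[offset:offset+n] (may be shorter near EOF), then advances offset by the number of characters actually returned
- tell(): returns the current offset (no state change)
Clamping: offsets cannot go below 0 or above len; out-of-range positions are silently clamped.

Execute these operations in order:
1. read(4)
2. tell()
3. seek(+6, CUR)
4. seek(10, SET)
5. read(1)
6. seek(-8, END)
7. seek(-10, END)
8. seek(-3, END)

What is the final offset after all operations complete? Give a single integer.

After 1 (read(4)): returned 'K1V1', offset=4
After 2 (tell()): offset=4
After 3 (seek(+6, CUR)): offset=10
After 4 (seek(10, SET)): offset=10
After 5 (read(1)): returned 'Y', offset=11
After 6 (seek(-8, END)): offset=7
After 7 (seek(-10, END)): offset=5
After 8 (seek(-3, END)): offset=12

Answer: 12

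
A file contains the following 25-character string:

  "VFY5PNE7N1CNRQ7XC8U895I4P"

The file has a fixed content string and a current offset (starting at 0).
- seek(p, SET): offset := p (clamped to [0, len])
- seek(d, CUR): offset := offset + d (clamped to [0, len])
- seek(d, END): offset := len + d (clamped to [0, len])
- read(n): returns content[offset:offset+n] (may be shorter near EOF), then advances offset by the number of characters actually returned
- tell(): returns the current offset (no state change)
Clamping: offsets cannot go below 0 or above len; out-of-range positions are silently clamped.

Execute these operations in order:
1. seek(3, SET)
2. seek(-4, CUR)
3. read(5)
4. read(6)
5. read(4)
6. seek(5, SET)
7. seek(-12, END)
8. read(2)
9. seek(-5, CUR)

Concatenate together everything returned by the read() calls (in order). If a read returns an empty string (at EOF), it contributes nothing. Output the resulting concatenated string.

After 1 (seek(3, SET)): offset=3
After 2 (seek(-4, CUR)): offset=0
After 3 (read(5)): returned 'VFY5P', offset=5
After 4 (read(6)): returned 'NE7N1C', offset=11
After 5 (read(4)): returned 'NRQ7', offset=15
After 6 (seek(5, SET)): offset=5
After 7 (seek(-12, END)): offset=13
After 8 (read(2)): returned 'Q7', offset=15
After 9 (seek(-5, CUR)): offset=10

Answer: VFY5PNE7N1CNRQ7Q7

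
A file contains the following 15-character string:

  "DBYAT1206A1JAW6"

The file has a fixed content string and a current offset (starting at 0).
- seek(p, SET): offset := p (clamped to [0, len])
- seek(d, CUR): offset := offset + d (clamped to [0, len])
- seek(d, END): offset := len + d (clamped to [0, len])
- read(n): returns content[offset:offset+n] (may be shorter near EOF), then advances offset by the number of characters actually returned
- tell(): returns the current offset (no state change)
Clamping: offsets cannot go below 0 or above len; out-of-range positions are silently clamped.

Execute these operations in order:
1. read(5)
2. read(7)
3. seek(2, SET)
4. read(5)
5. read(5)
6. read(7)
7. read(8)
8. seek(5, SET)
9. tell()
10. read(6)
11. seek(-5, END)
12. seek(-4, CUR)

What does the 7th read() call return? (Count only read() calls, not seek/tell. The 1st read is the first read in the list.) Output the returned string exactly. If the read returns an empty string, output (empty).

After 1 (read(5)): returned 'DBYAT', offset=5
After 2 (read(7)): returned '1206A1J', offset=12
After 3 (seek(2, SET)): offset=2
After 4 (read(5)): returned 'YAT12', offset=7
After 5 (read(5)): returned '06A1J', offset=12
After 6 (read(7)): returned 'AW6', offset=15
After 7 (read(8)): returned '', offset=15
After 8 (seek(5, SET)): offset=5
After 9 (tell()): offset=5
After 10 (read(6)): returned '1206A1', offset=11
After 11 (seek(-5, END)): offset=10
After 12 (seek(-4, CUR)): offset=6

Answer: 1206A1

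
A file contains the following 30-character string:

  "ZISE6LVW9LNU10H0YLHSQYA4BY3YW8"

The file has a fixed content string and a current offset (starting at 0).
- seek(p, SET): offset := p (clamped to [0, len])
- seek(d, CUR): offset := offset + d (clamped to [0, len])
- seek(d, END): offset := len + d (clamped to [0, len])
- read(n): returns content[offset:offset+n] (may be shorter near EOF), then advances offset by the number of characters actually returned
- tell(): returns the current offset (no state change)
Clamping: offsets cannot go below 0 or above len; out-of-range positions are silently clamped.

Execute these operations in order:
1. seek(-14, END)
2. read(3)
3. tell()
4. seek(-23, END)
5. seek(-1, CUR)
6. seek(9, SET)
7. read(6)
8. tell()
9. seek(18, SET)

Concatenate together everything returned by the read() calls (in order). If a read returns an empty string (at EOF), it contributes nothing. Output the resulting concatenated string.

Answer: YLHLNU10H

Derivation:
After 1 (seek(-14, END)): offset=16
After 2 (read(3)): returned 'YLH', offset=19
After 3 (tell()): offset=19
After 4 (seek(-23, END)): offset=7
After 5 (seek(-1, CUR)): offset=6
After 6 (seek(9, SET)): offset=9
After 7 (read(6)): returned 'LNU10H', offset=15
After 8 (tell()): offset=15
After 9 (seek(18, SET)): offset=18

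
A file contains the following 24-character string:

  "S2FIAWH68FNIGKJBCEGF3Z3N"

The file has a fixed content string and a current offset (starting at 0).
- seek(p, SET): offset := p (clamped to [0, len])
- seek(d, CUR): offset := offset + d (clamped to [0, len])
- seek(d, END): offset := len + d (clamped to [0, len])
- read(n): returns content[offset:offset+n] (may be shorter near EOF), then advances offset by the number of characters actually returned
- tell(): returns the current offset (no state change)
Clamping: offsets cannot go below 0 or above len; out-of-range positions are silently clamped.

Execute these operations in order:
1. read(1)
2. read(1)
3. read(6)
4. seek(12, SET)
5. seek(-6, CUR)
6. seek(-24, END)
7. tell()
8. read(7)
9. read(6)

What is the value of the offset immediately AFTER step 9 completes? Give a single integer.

Answer: 13

Derivation:
After 1 (read(1)): returned 'S', offset=1
After 2 (read(1)): returned '2', offset=2
After 3 (read(6)): returned 'FIAWH6', offset=8
After 4 (seek(12, SET)): offset=12
After 5 (seek(-6, CUR)): offset=6
After 6 (seek(-24, END)): offset=0
After 7 (tell()): offset=0
After 8 (read(7)): returned 'S2FIAWH', offset=7
After 9 (read(6)): returned '68FNIG', offset=13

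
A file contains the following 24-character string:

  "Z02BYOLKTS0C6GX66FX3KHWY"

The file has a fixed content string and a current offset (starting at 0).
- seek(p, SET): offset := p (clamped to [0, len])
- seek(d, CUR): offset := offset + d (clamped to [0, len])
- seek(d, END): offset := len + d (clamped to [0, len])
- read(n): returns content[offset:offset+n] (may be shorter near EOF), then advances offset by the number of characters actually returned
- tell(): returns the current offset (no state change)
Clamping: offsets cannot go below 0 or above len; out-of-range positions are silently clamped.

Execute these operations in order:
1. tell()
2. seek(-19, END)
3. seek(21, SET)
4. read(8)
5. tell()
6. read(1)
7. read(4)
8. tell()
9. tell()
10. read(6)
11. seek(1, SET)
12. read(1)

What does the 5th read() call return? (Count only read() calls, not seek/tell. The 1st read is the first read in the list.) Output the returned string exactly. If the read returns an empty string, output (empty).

After 1 (tell()): offset=0
After 2 (seek(-19, END)): offset=5
After 3 (seek(21, SET)): offset=21
After 4 (read(8)): returned 'HWY', offset=24
After 5 (tell()): offset=24
After 6 (read(1)): returned '', offset=24
After 7 (read(4)): returned '', offset=24
After 8 (tell()): offset=24
After 9 (tell()): offset=24
After 10 (read(6)): returned '', offset=24
After 11 (seek(1, SET)): offset=1
After 12 (read(1)): returned '0', offset=2

Answer: 0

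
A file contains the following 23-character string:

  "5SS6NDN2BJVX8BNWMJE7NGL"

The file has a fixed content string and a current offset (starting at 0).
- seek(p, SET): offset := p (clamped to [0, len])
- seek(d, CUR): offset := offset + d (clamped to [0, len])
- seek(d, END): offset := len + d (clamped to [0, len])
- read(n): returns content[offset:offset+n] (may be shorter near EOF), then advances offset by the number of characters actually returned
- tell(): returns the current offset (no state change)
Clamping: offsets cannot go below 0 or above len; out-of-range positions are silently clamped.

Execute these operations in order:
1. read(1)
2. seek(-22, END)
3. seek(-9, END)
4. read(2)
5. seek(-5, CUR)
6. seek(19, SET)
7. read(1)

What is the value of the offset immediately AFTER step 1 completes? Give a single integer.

After 1 (read(1)): returned '5', offset=1

Answer: 1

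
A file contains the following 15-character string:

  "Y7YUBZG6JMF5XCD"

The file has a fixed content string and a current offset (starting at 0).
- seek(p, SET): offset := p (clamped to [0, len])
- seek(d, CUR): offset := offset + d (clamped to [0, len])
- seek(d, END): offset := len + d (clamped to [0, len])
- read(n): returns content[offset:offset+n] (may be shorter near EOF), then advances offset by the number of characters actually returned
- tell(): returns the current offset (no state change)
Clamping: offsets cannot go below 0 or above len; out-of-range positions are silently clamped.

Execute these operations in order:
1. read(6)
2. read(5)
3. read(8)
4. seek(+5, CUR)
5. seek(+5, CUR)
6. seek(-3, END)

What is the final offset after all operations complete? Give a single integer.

After 1 (read(6)): returned 'Y7YUBZ', offset=6
After 2 (read(5)): returned 'G6JMF', offset=11
After 3 (read(8)): returned '5XCD', offset=15
After 4 (seek(+5, CUR)): offset=15
After 5 (seek(+5, CUR)): offset=15
After 6 (seek(-3, END)): offset=12

Answer: 12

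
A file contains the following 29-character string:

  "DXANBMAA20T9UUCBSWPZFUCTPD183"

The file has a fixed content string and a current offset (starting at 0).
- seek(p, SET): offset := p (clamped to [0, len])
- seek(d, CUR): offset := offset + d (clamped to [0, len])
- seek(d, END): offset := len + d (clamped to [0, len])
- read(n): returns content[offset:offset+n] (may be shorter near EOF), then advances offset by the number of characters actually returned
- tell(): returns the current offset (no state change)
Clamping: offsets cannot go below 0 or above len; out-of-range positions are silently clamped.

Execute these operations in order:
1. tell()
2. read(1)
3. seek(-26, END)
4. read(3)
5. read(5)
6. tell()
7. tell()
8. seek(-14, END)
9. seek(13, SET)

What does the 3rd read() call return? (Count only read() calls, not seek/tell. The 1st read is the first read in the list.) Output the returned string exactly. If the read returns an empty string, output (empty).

After 1 (tell()): offset=0
After 2 (read(1)): returned 'D', offset=1
After 3 (seek(-26, END)): offset=3
After 4 (read(3)): returned 'NBM', offset=6
After 5 (read(5)): returned 'AA20T', offset=11
After 6 (tell()): offset=11
After 7 (tell()): offset=11
After 8 (seek(-14, END)): offset=15
After 9 (seek(13, SET)): offset=13

Answer: AA20T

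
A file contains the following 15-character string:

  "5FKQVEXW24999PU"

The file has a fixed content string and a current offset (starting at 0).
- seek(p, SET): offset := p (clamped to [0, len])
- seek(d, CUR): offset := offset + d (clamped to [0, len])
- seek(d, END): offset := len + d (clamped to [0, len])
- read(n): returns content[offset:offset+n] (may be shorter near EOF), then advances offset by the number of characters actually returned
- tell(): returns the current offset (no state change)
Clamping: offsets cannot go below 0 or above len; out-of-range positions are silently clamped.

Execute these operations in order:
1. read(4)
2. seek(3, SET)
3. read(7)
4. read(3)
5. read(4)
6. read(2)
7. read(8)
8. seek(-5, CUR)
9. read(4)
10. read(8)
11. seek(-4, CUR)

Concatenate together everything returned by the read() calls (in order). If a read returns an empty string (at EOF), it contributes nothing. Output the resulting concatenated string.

Answer: 5FKQQVEXW24999PU999PU

Derivation:
After 1 (read(4)): returned '5FKQ', offset=4
After 2 (seek(3, SET)): offset=3
After 3 (read(7)): returned 'QVEXW24', offset=10
After 4 (read(3)): returned '999', offset=13
After 5 (read(4)): returned 'PU', offset=15
After 6 (read(2)): returned '', offset=15
After 7 (read(8)): returned '', offset=15
After 8 (seek(-5, CUR)): offset=10
After 9 (read(4)): returned '999P', offset=14
After 10 (read(8)): returned 'U', offset=15
After 11 (seek(-4, CUR)): offset=11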